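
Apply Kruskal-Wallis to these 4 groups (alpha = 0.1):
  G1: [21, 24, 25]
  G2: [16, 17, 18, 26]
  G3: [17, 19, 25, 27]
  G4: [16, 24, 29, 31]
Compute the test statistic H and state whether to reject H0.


Step 1: Combine all N = 15 observations and assign midranks.
sorted (value, group, rank): (16,G2,1.5), (16,G4,1.5), (17,G2,3.5), (17,G3,3.5), (18,G2,5), (19,G3,6), (21,G1,7), (24,G1,8.5), (24,G4,8.5), (25,G1,10.5), (25,G3,10.5), (26,G2,12), (27,G3,13), (29,G4,14), (31,G4,15)
Step 2: Sum ranks within each group.
R_1 = 26 (n_1 = 3)
R_2 = 22 (n_2 = 4)
R_3 = 33 (n_3 = 4)
R_4 = 39 (n_4 = 4)
Step 3: H = 12/(N(N+1)) * sum(R_i^2/n_i) - 3(N+1)
     = 12/(15*16) * (26^2/3 + 22^2/4 + 33^2/4 + 39^2/4) - 3*16
     = 0.050000 * 998.833 - 48
     = 1.941667.
Step 4: Ties present; correction factor C = 1 - 24/(15^3 - 15) = 0.992857. Corrected H = 1.941667 / 0.992857 = 1.955635.
Step 5: Under H0, H ~ chi^2(3); p-value = 0.581666.
Step 6: alpha = 0.1. fail to reject H0.

H = 1.9556, df = 3, p = 0.581666, fail to reject H0.


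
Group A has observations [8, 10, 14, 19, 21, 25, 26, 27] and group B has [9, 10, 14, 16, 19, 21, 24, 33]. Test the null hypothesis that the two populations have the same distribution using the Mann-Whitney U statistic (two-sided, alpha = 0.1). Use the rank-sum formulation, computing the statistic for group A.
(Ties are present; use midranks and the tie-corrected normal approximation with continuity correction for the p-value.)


Step 1: Combine and sort all 16 observations; assign midranks.
sorted (value, group): (8,X), (9,Y), (10,X), (10,Y), (14,X), (14,Y), (16,Y), (19,X), (19,Y), (21,X), (21,Y), (24,Y), (25,X), (26,X), (27,X), (33,Y)
ranks: 8->1, 9->2, 10->3.5, 10->3.5, 14->5.5, 14->5.5, 16->7, 19->8.5, 19->8.5, 21->10.5, 21->10.5, 24->12, 25->13, 26->14, 27->15, 33->16
Step 2: Rank sum for X: R1 = 1 + 3.5 + 5.5 + 8.5 + 10.5 + 13 + 14 + 15 = 71.
Step 3: U_X = R1 - n1(n1+1)/2 = 71 - 8*9/2 = 71 - 36 = 35.
       U_Y = n1*n2 - U_X = 64 - 35 = 29.
Step 4: Ties are present, so use the tie-corrected normal approximation (with continuity correction) for the p-value.
Step 5: p-value = 0.792298; compare to alpha = 0.1. fail to reject H0.

U_X = 35, p = 0.792298, fail to reject H0 at alpha = 0.1.


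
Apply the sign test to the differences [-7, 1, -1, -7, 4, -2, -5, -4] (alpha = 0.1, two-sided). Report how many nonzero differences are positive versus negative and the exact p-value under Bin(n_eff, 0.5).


Step 1: Discard zero differences. Original n = 8; n_eff = number of nonzero differences = 8.
Nonzero differences (with sign): -7, +1, -1, -7, +4, -2, -5, -4
Step 2: Count signs: positive = 2, negative = 6.
Step 3: Under H0: P(positive) = 0.5, so the number of positives S ~ Bin(8, 0.5).
Step 4: Two-sided exact p-value = sum of Bin(8,0.5) probabilities at or below the observed probability = 0.289062.
Step 5: alpha = 0.1. fail to reject H0.

n_eff = 8, pos = 2, neg = 6, p = 0.289062, fail to reject H0.


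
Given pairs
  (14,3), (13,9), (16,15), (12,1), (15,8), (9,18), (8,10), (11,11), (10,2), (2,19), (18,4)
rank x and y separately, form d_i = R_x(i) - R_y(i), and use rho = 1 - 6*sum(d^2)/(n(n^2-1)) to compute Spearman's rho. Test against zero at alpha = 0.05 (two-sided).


Step 1: Rank x and y separately (midranks; no ties here).
rank(x): 14->8, 13->7, 16->10, 12->6, 15->9, 9->3, 8->2, 11->5, 10->4, 2->1, 18->11
rank(y): 3->3, 9->6, 15->9, 1->1, 8->5, 18->10, 10->7, 11->8, 2->2, 19->11, 4->4
Step 2: d_i = R_x(i) - R_y(i); compute d_i^2.
  (8-3)^2=25, (7-6)^2=1, (10-9)^2=1, (6-1)^2=25, (9-5)^2=16, (3-10)^2=49, (2-7)^2=25, (5-8)^2=9, (4-2)^2=4, (1-11)^2=100, (11-4)^2=49
sum(d^2) = 304.
Step 3: rho = 1 - 6*304 / (11*(11^2 - 1)) = 1 - 1824/1320 = -0.381818.
Step 4: Under H0, t = rho * sqrt((n-2)/(1-rho^2)) = -1.2394 ~ t(9).
Step 5: Two-sided p-value from the t-distribution with 9 df = 0.246560.
Step 6: alpha = 0.05. fail to reject H0.

rho = -0.3818, p = 0.246560, fail to reject H0 at alpha = 0.05.


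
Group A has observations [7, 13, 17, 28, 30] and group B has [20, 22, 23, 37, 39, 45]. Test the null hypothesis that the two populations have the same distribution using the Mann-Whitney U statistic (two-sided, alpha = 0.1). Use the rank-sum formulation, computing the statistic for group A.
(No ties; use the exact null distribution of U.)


Step 1: Combine and sort all 11 observations; assign midranks.
sorted (value, group): (7,X), (13,X), (17,X), (20,Y), (22,Y), (23,Y), (28,X), (30,X), (37,Y), (39,Y), (45,Y)
ranks: 7->1, 13->2, 17->3, 20->4, 22->5, 23->6, 28->7, 30->8, 37->9, 39->10, 45->11
Step 2: Rank sum for X: R1 = 1 + 2 + 3 + 7 + 8 = 21.
Step 3: U_X = R1 - n1(n1+1)/2 = 21 - 5*6/2 = 21 - 15 = 6.
       U_Y = n1*n2 - U_X = 30 - 6 = 24.
Step 4: No ties, so the exact null distribution of U (based on enumerating the C(11,5) = 462 equally likely rank assignments) gives the two-sided p-value.
Step 5: p-value = 0.125541; compare to alpha = 0.1. fail to reject H0.

U_X = 6, p = 0.125541, fail to reject H0 at alpha = 0.1.


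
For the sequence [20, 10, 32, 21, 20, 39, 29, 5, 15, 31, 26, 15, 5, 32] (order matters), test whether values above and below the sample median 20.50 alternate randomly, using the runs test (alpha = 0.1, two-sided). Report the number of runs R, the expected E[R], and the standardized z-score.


Step 1: Compute median = 20.50; label A = above, B = below.
Labels in order: BBAABAABBAABBA  (n_A = 7, n_B = 7)
Step 2: Count runs R = 8.
Step 3: Under H0 (random ordering), E[R] = 2*n_A*n_B/(n_A+n_B) + 1 = 2*7*7/14 + 1 = 8.0000.
        Var[R] = 2*n_A*n_B*(2*n_A*n_B - n_A - n_B) / ((n_A+n_B)^2 * (n_A+n_B-1)) = 8232/2548 = 3.2308.
        SD[R] = 1.7974.
Step 4: R = E[R], so z = 0 with no continuity correction.
Step 5: Two-sided p-value via normal approximation = 2*(1 - Phi(|z|)) = 1.000000.
Step 6: alpha = 0.1. fail to reject H0.

R = 8, z = 0.0000, p = 1.000000, fail to reject H0.


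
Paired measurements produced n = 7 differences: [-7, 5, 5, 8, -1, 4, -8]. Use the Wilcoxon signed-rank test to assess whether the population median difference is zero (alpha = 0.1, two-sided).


Step 1: Drop any zero differences (none here) and take |d_i|.
|d| = [7, 5, 5, 8, 1, 4, 8]
Step 2: Midrank |d_i| (ties get averaged ranks).
ranks: |7|->5, |5|->3.5, |5|->3.5, |8|->6.5, |1|->1, |4|->2, |8|->6.5
Step 3: Attach original signs; sum ranks with positive sign and with negative sign.
W+ = 3.5 + 3.5 + 6.5 + 2 = 15.5
W- = 5 + 1 + 6.5 = 12.5
(Check: W+ + W- = 28 should equal n(n+1)/2 = 28.)
Step 4: Test statistic W = min(W+, W-) = 12.5.
Step 5: Ties in |d|, so use the tie-corrected normal approximation.
        E[W] = n(n+1)/4 = 7*8/4 = 14.
        Tie groups: |d|=5 (t=2), |d|=8 (t=2); sum(t^3 - t) = 12.
        Var[W] = n(n+1)(2n+1)/24 - sum(t^3-t)/48 = 840/24 - 12/48 = 34.75.
        z = (W - E[W]) / sqrt(Var[W]) = (12.5 - 14) / 5.8949 = -0.2545.
        Two-sided p = 2*Phi(z) = 0.799143.
Step 6: alpha = 0.1. fail to reject H0.

W+ = 15.5, W- = 12.5, W = min = 12.5, p = 0.799143, fail to reject H0.


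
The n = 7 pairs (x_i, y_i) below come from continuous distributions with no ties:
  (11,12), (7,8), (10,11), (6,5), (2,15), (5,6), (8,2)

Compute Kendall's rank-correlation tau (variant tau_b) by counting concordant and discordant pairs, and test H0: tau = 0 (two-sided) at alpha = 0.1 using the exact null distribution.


Step 1: Enumerate the 21 unordered pairs (i,j) with i<j and classify each by sign(x_j-x_i) * sign(y_j-y_i).
  (1,2):dx=-4,dy=-4->C; (1,3):dx=-1,dy=-1->C; (1,4):dx=-5,dy=-7->C; (1,5):dx=-9,dy=+3->D
  (1,6):dx=-6,dy=-6->C; (1,7):dx=-3,dy=-10->C; (2,3):dx=+3,dy=+3->C; (2,4):dx=-1,dy=-3->C
  (2,5):dx=-5,dy=+7->D; (2,6):dx=-2,dy=-2->C; (2,7):dx=+1,dy=-6->D; (3,4):dx=-4,dy=-6->C
  (3,5):dx=-8,dy=+4->D; (3,6):dx=-5,dy=-5->C; (3,7):dx=-2,dy=-9->C; (4,5):dx=-4,dy=+10->D
  (4,6):dx=-1,dy=+1->D; (4,7):dx=+2,dy=-3->D; (5,6):dx=+3,dy=-9->D; (5,7):dx=+6,dy=-13->D
  (6,7):dx=+3,dy=-4->D
Step 2: C = 11, D = 10, total pairs = 21.
Step 3: tau = (C - D)/(n(n-1)/2) = (11 - 10)/21 = 0.047619.
Step 4: Exact two-sided p-value (enumerate n! = 5040 permutations of y under H0): p = 1.000000.
Step 5: alpha = 0.1. fail to reject H0.

tau_b = 0.0476 (C=11, D=10), p = 1.000000, fail to reject H0.


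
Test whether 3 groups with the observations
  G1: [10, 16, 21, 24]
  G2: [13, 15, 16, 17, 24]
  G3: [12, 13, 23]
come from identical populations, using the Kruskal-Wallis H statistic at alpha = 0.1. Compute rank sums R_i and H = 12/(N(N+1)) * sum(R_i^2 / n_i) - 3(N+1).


Step 1: Combine all N = 12 observations and assign midranks.
sorted (value, group, rank): (10,G1,1), (12,G3,2), (13,G2,3.5), (13,G3,3.5), (15,G2,5), (16,G1,6.5), (16,G2,6.5), (17,G2,8), (21,G1,9), (23,G3,10), (24,G1,11.5), (24,G2,11.5)
Step 2: Sum ranks within each group.
R_1 = 28 (n_1 = 4)
R_2 = 34.5 (n_2 = 5)
R_3 = 15.5 (n_3 = 3)
Step 3: H = 12/(N(N+1)) * sum(R_i^2/n_i) - 3(N+1)
     = 12/(12*13) * (28^2/4 + 34.5^2/5 + 15.5^2/3) - 3*13
     = 0.076923 * 514.133 - 39
     = 0.548718.
Step 4: Ties present; correction factor C = 1 - 18/(12^3 - 12) = 0.989510. Corrected H = 0.548718 / 0.989510 = 0.554535.
Step 5: Under H0, H ~ chi^2(2); p-value = 0.757852.
Step 6: alpha = 0.1. fail to reject H0.

H = 0.5545, df = 2, p = 0.757852, fail to reject H0.


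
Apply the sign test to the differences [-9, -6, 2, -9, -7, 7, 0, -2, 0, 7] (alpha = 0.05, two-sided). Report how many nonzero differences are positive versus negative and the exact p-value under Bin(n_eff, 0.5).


Step 1: Discard zero differences. Original n = 10; n_eff = number of nonzero differences = 8.
Nonzero differences (with sign): -9, -6, +2, -9, -7, +7, -2, +7
Step 2: Count signs: positive = 3, negative = 5.
Step 3: Under H0: P(positive) = 0.5, so the number of positives S ~ Bin(8, 0.5).
Step 4: Two-sided exact p-value = sum of Bin(8,0.5) probabilities at or below the observed probability = 0.726562.
Step 5: alpha = 0.05. fail to reject H0.

n_eff = 8, pos = 3, neg = 5, p = 0.726562, fail to reject H0.


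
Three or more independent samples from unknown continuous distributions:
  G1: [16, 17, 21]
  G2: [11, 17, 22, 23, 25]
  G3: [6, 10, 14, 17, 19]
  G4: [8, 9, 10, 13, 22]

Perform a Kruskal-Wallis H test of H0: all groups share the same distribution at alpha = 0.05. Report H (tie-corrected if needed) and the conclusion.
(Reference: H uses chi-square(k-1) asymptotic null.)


Step 1: Combine all N = 18 observations and assign midranks.
sorted (value, group, rank): (6,G3,1), (8,G4,2), (9,G4,3), (10,G3,4.5), (10,G4,4.5), (11,G2,6), (13,G4,7), (14,G3,8), (16,G1,9), (17,G1,11), (17,G2,11), (17,G3,11), (19,G3,13), (21,G1,14), (22,G2,15.5), (22,G4,15.5), (23,G2,17), (25,G2,18)
Step 2: Sum ranks within each group.
R_1 = 34 (n_1 = 3)
R_2 = 67.5 (n_2 = 5)
R_3 = 37.5 (n_3 = 5)
R_4 = 32 (n_4 = 5)
Step 3: H = 12/(N(N+1)) * sum(R_i^2/n_i) - 3(N+1)
     = 12/(18*19) * (34^2/3 + 67.5^2/5 + 37.5^2/5 + 32^2/5) - 3*19
     = 0.035088 * 1782.63 - 57
     = 5.548538.
Step 4: Ties present; correction factor C = 1 - 36/(18^3 - 18) = 0.993808. Corrected H = 5.548538 / 0.993808 = 5.583108.
Step 5: Under H0, H ~ chi^2(3); p-value = 0.133751.
Step 6: alpha = 0.05. fail to reject H0.

H = 5.5831, df = 3, p = 0.133751, fail to reject H0.


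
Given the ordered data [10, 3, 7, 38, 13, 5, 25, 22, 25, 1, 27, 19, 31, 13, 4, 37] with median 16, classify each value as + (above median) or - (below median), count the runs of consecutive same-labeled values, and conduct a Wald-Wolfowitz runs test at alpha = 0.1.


Step 1: Compute median = 16; label A = above, B = below.
Labels in order: BBBABBAAABAAABBA  (n_A = 8, n_B = 8)
Step 2: Count runs R = 8.
Step 3: Under H0 (random ordering), E[R] = 2*n_A*n_B/(n_A+n_B) + 1 = 2*8*8/16 + 1 = 9.0000.
        Var[R] = 2*n_A*n_B*(2*n_A*n_B - n_A - n_B) / ((n_A+n_B)^2 * (n_A+n_B-1)) = 14336/3840 = 3.7333.
        SD[R] = 1.9322.
Step 4: Continuity-corrected z = (R + 0.5 - E[R]) / SD[R] = (8 + 0.5 - 9.0000) / 1.9322 = -0.2588.
Step 5: Two-sided p-value via normal approximation = 2*(1 - Phi(|z|)) = 0.795809.
Step 6: alpha = 0.1. fail to reject H0.

R = 8, z = -0.2588, p = 0.795809, fail to reject H0.


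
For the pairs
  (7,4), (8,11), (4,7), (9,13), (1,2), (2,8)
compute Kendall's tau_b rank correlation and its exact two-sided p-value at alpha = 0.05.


Step 1: Enumerate the 15 unordered pairs (i,j) with i<j and classify each by sign(x_j-x_i) * sign(y_j-y_i).
  (1,2):dx=+1,dy=+7->C; (1,3):dx=-3,dy=+3->D; (1,4):dx=+2,dy=+9->C; (1,5):dx=-6,dy=-2->C
  (1,6):dx=-5,dy=+4->D; (2,3):dx=-4,dy=-4->C; (2,4):dx=+1,dy=+2->C; (2,5):dx=-7,dy=-9->C
  (2,6):dx=-6,dy=-3->C; (3,4):dx=+5,dy=+6->C; (3,5):dx=-3,dy=-5->C; (3,6):dx=-2,dy=+1->D
  (4,5):dx=-8,dy=-11->C; (4,6):dx=-7,dy=-5->C; (5,6):dx=+1,dy=+6->C
Step 2: C = 12, D = 3, total pairs = 15.
Step 3: tau = (C - D)/(n(n-1)/2) = (12 - 3)/15 = 0.600000.
Step 4: Exact two-sided p-value (enumerate n! = 720 permutations of y under H0): p = 0.136111.
Step 5: alpha = 0.05. fail to reject H0.

tau_b = 0.6000 (C=12, D=3), p = 0.136111, fail to reject H0.


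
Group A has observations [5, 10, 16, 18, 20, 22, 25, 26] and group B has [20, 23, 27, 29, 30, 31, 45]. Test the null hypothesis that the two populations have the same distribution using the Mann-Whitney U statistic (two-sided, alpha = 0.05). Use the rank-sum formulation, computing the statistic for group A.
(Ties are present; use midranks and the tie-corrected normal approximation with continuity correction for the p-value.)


Step 1: Combine and sort all 15 observations; assign midranks.
sorted (value, group): (5,X), (10,X), (16,X), (18,X), (20,X), (20,Y), (22,X), (23,Y), (25,X), (26,X), (27,Y), (29,Y), (30,Y), (31,Y), (45,Y)
ranks: 5->1, 10->2, 16->3, 18->4, 20->5.5, 20->5.5, 22->7, 23->8, 25->9, 26->10, 27->11, 29->12, 30->13, 31->14, 45->15
Step 2: Rank sum for X: R1 = 1 + 2 + 3 + 4 + 5.5 + 7 + 9 + 10 = 41.5.
Step 3: U_X = R1 - n1(n1+1)/2 = 41.5 - 8*9/2 = 41.5 - 36 = 5.5.
       U_Y = n1*n2 - U_X = 56 - 5.5 = 50.5.
Step 4: Ties are present, so use the tie-corrected normal approximation (with continuity correction) for the p-value.
Step 5: p-value = 0.010826; compare to alpha = 0.05. reject H0.

U_X = 5.5, p = 0.010826, reject H0 at alpha = 0.05.


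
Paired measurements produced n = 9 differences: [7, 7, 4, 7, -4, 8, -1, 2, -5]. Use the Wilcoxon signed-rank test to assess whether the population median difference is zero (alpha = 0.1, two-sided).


Step 1: Drop any zero differences (none here) and take |d_i|.
|d| = [7, 7, 4, 7, 4, 8, 1, 2, 5]
Step 2: Midrank |d_i| (ties get averaged ranks).
ranks: |7|->7, |7|->7, |4|->3.5, |7|->7, |4|->3.5, |8|->9, |1|->1, |2|->2, |5|->5
Step 3: Attach original signs; sum ranks with positive sign and with negative sign.
W+ = 7 + 7 + 3.5 + 7 + 9 + 2 = 35.5
W- = 3.5 + 1 + 5 = 9.5
(Check: W+ + W- = 45 should equal n(n+1)/2 = 45.)
Step 4: Test statistic W = min(W+, W-) = 9.5.
Step 5: Ties in |d|, so use the tie-corrected normal approximation.
        E[W] = n(n+1)/4 = 9*10/4 = 22.5.
        Tie groups: |d|=4 (t=2), |d|=7 (t=3); sum(t^3 - t) = 30.
        Var[W] = n(n+1)(2n+1)/24 - sum(t^3-t)/48 = 1710/24 - 30/48 = 70.625.
        z = (W - E[W]) / sqrt(Var[W]) = (9.5 - 22.5) / 8.4039 = -1.5469.
        Two-sided p = 2*Phi(z) = 0.121886.
Step 6: alpha = 0.1. fail to reject H0.

W+ = 35.5, W- = 9.5, W = min = 9.5, p = 0.121886, fail to reject H0.


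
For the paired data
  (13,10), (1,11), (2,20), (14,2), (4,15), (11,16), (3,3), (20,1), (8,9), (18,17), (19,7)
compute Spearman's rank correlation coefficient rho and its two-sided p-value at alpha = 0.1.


Step 1: Rank x and y separately (midranks; no ties here).
rank(x): 13->7, 1->1, 2->2, 14->8, 4->4, 11->6, 3->3, 20->11, 8->5, 18->9, 19->10
rank(y): 10->6, 11->7, 20->11, 2->2, 15->8, 16->9, 3->3, 1->1, 9->5, 17->10, 7->4
Step 2: d_i = R_x(i) - R_y(i); compute d_i^2.
  (7-6)^2=1, (1-7)^2=36, (2-11)^2=81, (8-2)^2=36, (4-8)^2=16, (6-9)^2=9, (3-3)^2=0, (11-1)^2=100, (5-5)^2=0, (9-10)^2=1, (10-4)^2=36
sum(d^2) = 316.
Step 3: rho = 1 - 6*316 / (11*(11^2 - 1)) = 1 - 1896/1320 = -0.436364.
Step 4: Under H0, t = rho * sqrt((n-2)/(1-rho^2)) = -1.4549 ~ t(9).
Step 5: Two-sided p-value from the t-distribution with 9 df = 0.179665.
Step 6: alpha = 0.1. fail to reject H0.

rho = -0.4364, p = 0.179665, fail to reject H0 at alpha = 0.1.


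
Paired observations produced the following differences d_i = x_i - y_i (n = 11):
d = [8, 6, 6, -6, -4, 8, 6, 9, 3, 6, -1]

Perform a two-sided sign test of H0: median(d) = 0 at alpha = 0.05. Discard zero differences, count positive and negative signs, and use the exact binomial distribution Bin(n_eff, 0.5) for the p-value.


Step 1: Discard zero differences. Original n = 11; n_eff = number of nonzero differences = 11.
Nonzero differences (with sign): +8, +6, +6, -6, -4, +8, +6, +9, +3, +6, -1
Step 2: Count signs: positive = 8, negative = 3.
Step 3: Under H0: P(positive) = 0.5, so the number of positives S ~ Bin(11, 0.5).
Step 4: Two-sided exact p-value = sum of Bin(11,0.5) probabilities at or below the observed probability = 0.226562.
Step 5: alpha = 0.05. fail to reject H0.

n_eff = 11, pos = 8, neg = 3, p = 0.226562, fail to reject H0.


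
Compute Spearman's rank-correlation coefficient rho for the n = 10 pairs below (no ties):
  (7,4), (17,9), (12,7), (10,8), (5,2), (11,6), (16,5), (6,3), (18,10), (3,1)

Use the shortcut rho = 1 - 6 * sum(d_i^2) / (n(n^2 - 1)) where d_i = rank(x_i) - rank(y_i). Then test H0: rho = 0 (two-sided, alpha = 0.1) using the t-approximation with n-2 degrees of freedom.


Step 1: Rank x and y separately (midranks; no ties here).
rank(x): 7->4, 17->9, 12->7, 10->5, 5->2, 11->6, 16->8, 6->3, 18->10, 3->1
rank(y): 4->4, 9->9, 7->7, 8->8, 2->2, 6->6, 5->5, 3->3, 10->10, 1->1
Step 2: d_i = R_x(i) - R_y(i); compute d_i^2.
  (4-4)^2=0, (9-9)^2=0, (7-7)^2=0, (5-8)^2=9, (2-2)^2=0, (6-6)^2=0, (8-5)^2=9, (3-3)^2=0, (10-10)^2=0, (1-1)^2=0
sum(d^2) = 18.
Step 3: rho = 1 - 6*18 / (10*(10^2 - 1)) = 1 - 108/990 = 0.890909.
Step 4: Under H0, t = rho * sqrt((n-2)/(1-rho^2)) = 5.5482 ~ t(8).
Step 5: Two-sided p-value from the t-distribution with 8 df = 0.000542.
Step 6: alpha = 0.1. reject H0.

rho = 0.8909, p = 0.000542, reject H0 at alpha = 0.1.


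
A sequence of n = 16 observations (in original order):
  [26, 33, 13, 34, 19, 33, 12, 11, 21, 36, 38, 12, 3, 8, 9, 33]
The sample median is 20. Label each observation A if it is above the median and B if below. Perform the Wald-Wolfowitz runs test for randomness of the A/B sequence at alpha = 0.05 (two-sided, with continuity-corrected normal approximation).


Step 1: Compute median = 20; label A = above, B = below.
Labels in order: AABABABBAAABBBBA  (n_A = 8, n_B = 8)
Step 2: Count runs R = 9.
Step 3: Under H0 (random ordering), E[R] = 2*n_A*n_B/(n_A+n_B) + 1 = 2*8*8/16 + 1 = 9.0000.
        Var[R] = 2*n_A*n_B*(2*n_A*n_B - n_A - n_B) / ((n_A+n_B)^2 * (n_A+n_B-1)) = 14336/3840 = 3.7333.
        SD[R] = 1.9322.
Step 4: R = E[R], so z = 0 with no continuity correction.
Step 5: Two-sided p-value via normal approximation = 2*(1 - Phi(|z|)) = 1.000000.
Step 6: alpha = 0.05. fail to reject H0.

R = 9, z = 0.0000, p = 1.000000, fail to reject H0.


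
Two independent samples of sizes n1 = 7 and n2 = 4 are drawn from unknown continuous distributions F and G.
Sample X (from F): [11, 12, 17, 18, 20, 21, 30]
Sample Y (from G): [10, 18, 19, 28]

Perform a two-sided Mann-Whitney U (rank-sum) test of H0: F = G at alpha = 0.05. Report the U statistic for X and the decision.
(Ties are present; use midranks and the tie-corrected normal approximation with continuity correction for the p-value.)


Step 1: Combine and sort all 11 observations; assign midranks.
sorted (value, group): (10,Y), (11,X), (12,X), (17,X), (18,X), (18,Y), (19,Y), (20,X), (21,X), (28,Y), (30,X)
ranks: 10->1, 11->2, 12->3, 17->4, 18->5.5, 18->5.5, 19->7, 20->8, 21->9, 28->10, 30->11
Step 2: Rank sum for X: R1 = 2 + 3 + 4 + 5.5 + 8 + 9 + 11 = 42.5.
Step 3: U_X = R1 - n1(n1+1)/2 = 42.5 - 7*8/2 = 42.5 - 28 = 14.5.
       U_Y = n1*n2 - U_X = 28 - 14.5 = 13.5.
Step 4: Ties are present, so use the tie-corrected normal approximation (with continuity correction) for the p-value.
Step 5: p-value = 1.000000; compare to alpha = 0.05. fail to reject H0.

U_X = 14.5, p = 1.000000, fail to reject H0 at alpha = 0.05.


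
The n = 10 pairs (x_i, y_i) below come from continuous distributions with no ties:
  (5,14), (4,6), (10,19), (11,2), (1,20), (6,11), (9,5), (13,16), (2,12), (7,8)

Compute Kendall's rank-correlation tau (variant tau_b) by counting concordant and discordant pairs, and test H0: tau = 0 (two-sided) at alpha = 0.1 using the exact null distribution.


Step 1: Enumerate the 45 unordered pairs (i,j) with i<j and classify each by sign(x_j-x_i) * sign(y_j-y_i).
  (1,2):dx=-1,dy=-8->C; (1,3):dx=+5,dy=+5->C; (1,4):dx=+6,dy=-12->D; (1,5):dx=-4,dy=+6->D
  (1,6):dx=+1,dy=-3->D; (1,7):dx=+4,dy=-9->D; (1,8):dx=+8,dy=+2->C; (1,9):dx=-3,dy=-2->C
  (1,10):dx=+2,dy=-6->D; (2,3):dx=+6,dy=+13->C; (2,4):dx=+7,dy=-4->D; (2,5):dx=-3,dy=+14->D
  (2,6):dx=+2,dy=+5->C; (2,7):dx=+5,dy=-1->D; (2,8):dx=+9,dy=+10->C; (2,9):dx=-2,dy=+6->D
  (2,10):dx=+3,dy=+2->C; (3,4):dx=+1,dy=-17->D; (3,5):dx=-9,dy=+1->D; (3,6):dx=-4,dy=-8->C
  (3,7):dx=-1,dy=-14->C; (3,8):dx=+3,dy=-3->D; (3,9):dx=-8,dy=-7->C; (3,10):dx=-3,dy=-11->C
  (4,5):dx=-10,dy=+18->D; (4,6):dx=-5,dy=+9->D; (4,7):dx=-2,dy=+3->D; (4,8):dx=+2,dy=+14->C
  (4,9):dx=-9,dy=+10->D; (4,10):dx=-4,dy=+6->D; (5,6):dx=+5,dy=-9->D; (5,7):dx=+8,dy=-15->D
  (5,8):dx=+12,dy=-4->D; (5,9):dx=+1,dy=-8->D; (5,10):dx=+6,dy=-12->D; (6,7):dx=+3,dy=-6->D
  (6,8):dx=+7,dy=+5->C; (6,9):dx=-4,dy=+1->D; (6,10):dx=+1,dy=-3->D; (7,8):dx=+4,dy=+11->C
  (7,9):dx=-7,dy=+7->D; (7,10):dx=-2,dy=+3->D; (8,9):dx=-11,dy=-4->C; (8,10):dx=-6,dy=-8->C
  (9,10):dx=+5,dy=-4->D
Step 2: C = 17, D = 28, total pairs = 45.
Step 3: tau = (C - D)/(n(n-1)/2) = (17 - 28)/45 = -0.244444.
Step 4: Exact two-sided p-value (enumerate n! = 3628800 permutations of y under H0): p = 0.380720.
Step 5: alpha = 0.1. fail to reject H0.

tau_b = -0.2444 (C=17, D=28), p = 0.380720, fail to reject H0.


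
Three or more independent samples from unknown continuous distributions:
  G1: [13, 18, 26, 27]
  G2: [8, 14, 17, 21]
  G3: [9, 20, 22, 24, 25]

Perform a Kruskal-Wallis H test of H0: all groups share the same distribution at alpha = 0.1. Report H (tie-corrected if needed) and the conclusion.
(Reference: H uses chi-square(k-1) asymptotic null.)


Step 1: Combine all N = 13 observations and assign midranks.
sorted (value, group, rank): (8,G2,1), (9,G3,2), (13,G1,3), (14,G2,4), (17,G2,5), (18,G1,6), (20,G3,7), (21,G2,8), (22,G3,9), (24,G3,10), (25,G3,11), (26,G1,12), (27,G1,13)
Step 2: Sum ranks within each group.
R_1 = 34 (n_1 = 4)
R_2 = 18 (n_2 = 4)
R_3 = 39 (n_3 = 5)
Step 3: H = 12/(N(N+1)) * sum(R_i^2/n_i) - 3(N+1)
     = 12/(13*14) * (34^2/4 + 18^2/4 + 39^2/5) - 3*14
     = 0.065934 * 674.2 - 42
     = 2.452747.
Step 4: No ties, so H is used without correction.
Step 5: Under H0, H ~ chi^2(2); p-value = 0.293354.
Step 6: alpha = 0.1. fail to reject H0.

H = 2.4527, df = 2, p = 0.293354, fail to reject H0.


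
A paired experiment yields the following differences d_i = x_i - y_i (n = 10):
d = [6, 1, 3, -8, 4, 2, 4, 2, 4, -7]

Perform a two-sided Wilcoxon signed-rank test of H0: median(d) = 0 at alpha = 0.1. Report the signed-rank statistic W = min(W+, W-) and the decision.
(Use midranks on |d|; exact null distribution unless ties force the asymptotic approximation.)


Step 1: Drop any zero differences (none here) and take |d_i|.
|d| = [6, 1, 3, 8, 4, 2, 4, 2, 4, 7]
Step 2: Midrank |d_i| (ties get averaged ranks).
ranks: |6|->8, |1|->1, |3|->4, |8|->10, |4|->6, |2|->2.5, |4|->6, |2|->2.5, |4|->6, |7|->9
Step 3: Attach original signs; sum ranks with positive sign and with negative sign.
W+ = 8 + 1 + 4 + 6 + 2.5 + 6 + 2.5 + 6 = 36
W- = 10 + 9 = 19
(Check: W+ + W- = 55 should equal n(n+1)/2 = 55.)
Step 4: Test statistic W = min(W+, W-) = 19.
Step 5: Ties in |d|, so use the tie-corrected normal approximation.
        E[W] = n(n+1)/4 = 10*11/4 = 27.5.
        Tie groups: |d|=2 (t=2), |d|=4 (t=3); sum(t^3 - t) = 30.
        Var[W] = n(n+1)(2n+1)/24 - sum(t^3-t)/48 = 2310/24 - 30/48 = 95.625.
        z = (W - E[W]) / sqrt(Var[W]) = (19 - 27.5) / 9.7788 = -0.8692.
        Two-sided p = 2*Phi(z) = 0.384723.
Step 6: alpha = 0.1. fail to reject H0.

W+ = 36, W- = 19, W = min = 19, p = 0.384723, fail to reject H0.


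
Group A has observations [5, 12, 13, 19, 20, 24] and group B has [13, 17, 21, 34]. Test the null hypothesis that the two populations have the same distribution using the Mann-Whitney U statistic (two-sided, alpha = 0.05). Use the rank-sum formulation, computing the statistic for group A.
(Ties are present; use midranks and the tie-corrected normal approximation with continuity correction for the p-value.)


Step 1: Combine and sort all 10 observations; assign midranks.
sorted (value, group): (5,X), (12,X), (13,X), (13,Y), (17,Y), (19,X), (20,X), (21,Y), (24,X), (34,Y)
ranks: 5->1, 12->2, 13->3.5, 13->3.5, 17->5, 19->6, 20->7, 21->8, 24->9, 34->10
Step 2: Rank sum for X: R1 = 1 + 2 + 3.5 + 6 + 7 + 9 = 28.5.
Step 3: U_X = R1 - n1(n1+1)/2 = 28.5 - 6*7/2 = 28.5 - 21 = 7.5.
       U_Y = n1*n2 - U_X = 24 - 7.5 = 16.5.
Step 4: Ties are present, so use the tie-corrected normal approximation (with continuity correction) for the p-value.
Step 5: p-value = 0.392330; compare to alpha = 0.05. fail to reject H0.

U_X = 7.5, p = 0.392330, fail to reject H0 at alpha = 0.05.


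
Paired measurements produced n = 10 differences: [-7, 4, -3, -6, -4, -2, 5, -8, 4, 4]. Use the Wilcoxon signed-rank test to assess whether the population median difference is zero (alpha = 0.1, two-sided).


Step 1: Drop any zero differences (none here) and take |d_i|.
|d| = [7, 4, 3, 6, 4, 2, 5, 8, 4, 4]
Step 2: Midrank |d_i| (ties get averaged ranks).
ranks: |7|->9, |4|->4.5, |3|->2, |6|->8, |4|->4.5, |2|->1, |5|->7, |8|->10, |4|->4.5, |4|->4.5
Step 3: Attach original signs; sum ranks with positive sign and with negative sign.
W+ = 4.5 + 7 + 4.5 + 4.5 = 20.5
W- = 9 + 2 + 8 + 4.5 + 1 + 10 = 34.5
(Check: W+ + W- = 55 should equal n(n+1)/2 = 55.)
Step 4: Test statistic W = min(W+, W-) = 20.5.
Step 5: Ties in |d|, so use the tie-corrected normal approximation.
        E[W] = n(n+1)/4 = 10*11/4 = 27.5.
        Tie groups: |d|=4 (t=4); sum(t^3 - t) = 60.
        Var[W] = n(n+1)(2n+1)/24 - sum(t^3-t)/48 = 2310/24 - 60/48 = 95.
        z = (W - E[W]) / sqrt(Var[W]) = (20.5 - 27.5) / 9.7468 = -0.7182.
        Two-sided p = 2*Phi(z) = 0.472643.
Step 6: alpha = 0.1. fail to reject H0.

W+ = 20.5, W- = 34.5, W = min = 20.5, p = 0.472643, fail to reject H0.


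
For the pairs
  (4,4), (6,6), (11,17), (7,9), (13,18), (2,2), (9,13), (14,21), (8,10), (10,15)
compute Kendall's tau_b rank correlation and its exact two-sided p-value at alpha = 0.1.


Step 1: Enumerate the 45 unordered pairs (i,j) with i<j and classify each by sign(x_j-x_i) * sign(y_j-y_i).
  (1,2):dx=+2,dy=+2->C; (1,3):dx=+7,dy=+13->C; (1,4):dx=+3,dy=+5->C; (1,5):dx=+9,dy=+14->C
  (1,6):dx=-2,dy=-2->C; (1,7):dx=+5,dy=+9->C; (1,8):dx=+10,dy=+17->C; (1,9):dx=+4,dy=+6->C
  (1,10):dx=+6,dy=+11->C; (2,3):dx=+5,dy=+11->C; (2,4):dx=+1,dy=+3->C; (2,5):dx=+7,dy=+12->C
  (2,6):dx=-4,dy=-4->C; (2,7):dx=+3,dy=+7->C; (2,8):dx=+8,dy=+15->C; (2,9):dx=+2,dy=+4->C
  (2,10):dx=+4,dy=+9->C; (3,4):dx=-4,dy=-8->C; (3,5):dx=+2,dy=+1->C; (3,6):dx=-9,dy=-15->C
  (3,7):dx=-2,dy=-4->C; (3,8):dx=+3,dy=+4->C; (3,9):dx=-3,dy=-7->C; (3,10):dx=-1,dy=-2->C
  (4,5):dx=+6,dy=+9->C; (4,6):dx=-5,dy=-7->C; (4,7):dx=+2,dy=+4->C; (4,8):dx=+7,dy=+12->C
  (4,9):dx=+1,dy=+1->C; (4,10):dx=+3,dy=+6->C; (5,6):dx=-11,dy=-16->C; (5,7):dx=-4,dy=-5->C
  (5,8):dx=+1,dy=+3->C; (5,9):dx=-5,dy=-8->C; (5,10):dx=-3,dy=-3->C; (6,7):dx=+7,dy=+11->C
  (6,8):dx=+12,dy=+19->C; (6,9):dx=+6,dy=+8->C; (6,10):dx=+8,dy=+13->C; (7,8):dx=+5,dy=+8->C
  (7,9):dx=-1,dy=-3->C; (7,10):dx=+1,dy=+2->C; (8,9):dx=-6,dy=-11->C; (8,10):dx=-4,dy=-6->C
  (9,10):dx=+2,dy=+5->C
Step 2: C = 45, D = 0, total pairs = 45.
Step 3: tau = (C - D)/(n(n-1)/2) = (45 - 0)/45 = 1.000000.
Step 4: Exact two-sided p-value (enumerate n! = 3628800 permutations of y under H0): p = 0.000001.
Step 5: alpha = 0.1. reject H0.

tau_b = 1.0000 (C=45, D=0), p = 0.000001, reject H0.


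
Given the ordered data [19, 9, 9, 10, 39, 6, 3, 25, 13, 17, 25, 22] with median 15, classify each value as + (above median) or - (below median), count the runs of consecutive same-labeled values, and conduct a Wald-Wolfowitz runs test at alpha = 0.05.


Step 1: Compute median = 15; label A = above, B = below.
Labels in order: ABBBABBABAAA  (n_A = 6, n_B = 6)
Step 2: Count runs R = 7.
Step 3: Under H0 (random ordering), E[R] = 2*n_A*n_B/(n_A+n_B) + 1 = 2*6*6/12 + 1 = 7.0000.
        Var[R] = 2*n_A*n_B*(2*n_A*n_B - n_A - n_B) / ((n_A+n_B)^2 * (n_A+n_B-1)) = 4320/1584 = 2.7273.
        SD[R] = 1.6514.
Step 4: R = E[R], so z = 0 with no continuity correction.
Step 5: Two-sided p-value via normal approximation = 2*(1 - Phi(|z|)) = 1.000000.
Step 6: alpha = 0.05. fail to reject H0.

R = 7, z = 0.0000, p = 1.000000, fail to reject H0.


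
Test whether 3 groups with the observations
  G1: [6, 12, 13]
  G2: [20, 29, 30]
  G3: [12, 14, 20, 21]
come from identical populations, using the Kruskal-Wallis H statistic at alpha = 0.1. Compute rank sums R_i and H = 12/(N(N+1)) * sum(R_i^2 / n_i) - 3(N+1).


Step 1: Combine all N = 10 observations and assign midranks.
sorted (value, group, rank): (6,G1,1), (12,G1,2.5), (12,G3,2.5), (13,G1,4), (14,G3,5), (20,G2,6.5), (20,G3,6.5), (21,G3,8), (29,G2,9), (30,G2,10)
Step 2: Sum ranks within each group.
R_1 = 7.5 (n_1 = 3)
R_2 = 25.5 (n_2 = 3)
R_3 = 22 (n_3 = 4)
Step 3: H = 12/(N(N+1)) * sum(R_i^2/n_i) - 3(N+1)
     = 12/(10*11) * (7.5^2/3 + 25.5^2/3 + 22^2/4) - 3*11
     = 0.109091 * 356.5 - 33
     = 5.890909.
Step 4: Ties present; correction factor C = 1 - 12/(10^3 - 10) = 0.987879. Corrected H = 5.890909 / 0.987879 = 5.963190.
Step 5: Under H0, H ~ chi^2(2); p-value = 0.050712.
Step 6: alpha = 0.1. reject H0.

H = 5.9632, df = 2, p = 0.050712, reject H0.


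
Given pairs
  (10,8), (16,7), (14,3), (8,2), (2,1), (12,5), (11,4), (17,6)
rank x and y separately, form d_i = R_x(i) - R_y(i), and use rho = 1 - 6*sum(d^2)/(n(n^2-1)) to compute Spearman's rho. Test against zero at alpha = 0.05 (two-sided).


Step 1: Rank x and y separately (midranks; no ties here).
rank(x): 10->3, 16->7, 14->6, 8->2, 2->1, 12->5, 11->4, 17->8
rank(y): 8->8, 7->7, 3->3, 2->2, 1->1, 5->5, 4->4, 6->6
Step 2: d_i = R_x(i) - R_y(i); compute d_i^2.
  (3-8)^2=25, (7-7)^2=0, (6-3)^2=9, (2-2)^2=0, (1-1)^2=0, (5-5)^2=0, (4-4)^2=0, (8-6)^2=4
sum(d^2) = 38.
Step 3: rho = 1 - 6*38 / (8*(8^2 - 1)) = 1 - 228/504 = 0.547619.
Step 4: Under H0, t = rho * sqrt((n-2)/(1-rho^2)) = 1.6031 ~ t(6).
Step 5: Two-sided p-value from the t-distribution with 6 df = 0.160026.
Step 6: alpha = 0.05. fail to reject H0.

rho = 0.5476, p = 0.160026, fail to reject H0 at alpha = 0.05.


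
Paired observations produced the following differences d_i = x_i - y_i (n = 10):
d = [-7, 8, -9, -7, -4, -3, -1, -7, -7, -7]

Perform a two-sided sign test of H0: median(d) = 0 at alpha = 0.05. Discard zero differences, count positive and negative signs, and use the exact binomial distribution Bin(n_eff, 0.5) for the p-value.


Step 1: Discard zero differences. Original n = 10; n_eff = number of nonzero differences = 10.
Nonzero differences (with sign): -7, +8, -9, -7, -4, -3, -1, -7, -7, -7
Step 2: Count signs: positive = 1, negative = 9.
Step 3: Under H0: P(positive) = 0.5, so the number of positives S ~ Bin(10, 0.5).
Step 4: Two-sided exact p-value = sum of Bin(10,0.5) probabilities at or below the observed probability = 0.021484.
Step 5: alpha = 0.05. reject H0.

n_eff = 10, pos = 1, neg = 9, p = 0.021484, reject H0.


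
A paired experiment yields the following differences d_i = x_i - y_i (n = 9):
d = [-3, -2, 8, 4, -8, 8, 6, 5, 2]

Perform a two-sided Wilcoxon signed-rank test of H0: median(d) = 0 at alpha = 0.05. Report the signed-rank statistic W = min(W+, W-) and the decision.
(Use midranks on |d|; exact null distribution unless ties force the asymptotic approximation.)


Step 1: Drop any zero differences (none here) and take |d_i|.
|d| = [3, 2, 8, 4, 8, 8, 6, 5, 2]
Step 2: Midrank |d_i| (ties get averaged ranks).
ranks: |3|->3, |2|->1.5, |8|->8, |4|->4, |8|->8, |8|->8, |6|->6, |5|->5, |2|->1.5
Step 3: Attach original signs; sum ranks with positive sign and with negative sign.
W+ = 8 + 4 + 8 + 6 + 5 + 1.5 = 32.5
W- = 3 + 1.5 + 8 = 12.5
(Check: W+ + W- = 45 should equal n(n+1)/2 = 45.)
Step 4: Test statistic W = min(W+, W-) = 12.5.
Step 5: Ties in |d|, so use the tie-corrected normal approximation.
        E[W] = n(n+1)/4 = 9*10/4 = 22.5.
        Tie groups: |d|=2 (t=2), |d|=8 (t=3); sum(t^3 - t) = 30.
        Var[W] = n(n+1)(2n+1)/24 - sum(t^3-t)/48 = 1710/24 - 30/48 = 70.625.
        z = (W - E[W]) / sqrt(Var[W]) = (12.5 - 22.5) / 8.4039 = -1.1899.
        Two-sided p = 2*Phi(z) = 0.234075.
Step 6: alpha = 0.05. fail to reject H0.

W+ = 32.5, W- = 12.5, W = min = 12.5, p = 0.234075, fail to reject H0.


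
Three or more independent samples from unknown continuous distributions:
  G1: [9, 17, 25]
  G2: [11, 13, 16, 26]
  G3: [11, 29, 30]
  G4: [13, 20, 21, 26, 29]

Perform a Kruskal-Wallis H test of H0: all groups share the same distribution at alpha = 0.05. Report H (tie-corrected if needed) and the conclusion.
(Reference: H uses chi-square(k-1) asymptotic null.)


Step 1: Combine all N = 15 observations and assign midranks.
sorted (value, group, rank): (9,G1,1), (11,G2,2.5), (11,G3,2.5), (13,G2,4.5), (13,G4,4.5), (16,G2,6), (17,G1,7), (20,G4,8), (21,G4,9), (25,G1,10), (26,G2,11.5), (26,G4,11.5), (29,G3,13.5), (29,G4,13.5), (30,G3,15)
Step 2: Sum ranks within each group.
R_1 = 18 (n_1 = 3)
R_2 = 24.5 (n_2 = 4)
R_3 = 31 (n_3 = 3)
R_4 = 46.5 (n_4 = 5)
Step 3: H = 12/(N(N+1)) * sum(R_i^2/n_i) - 3(N+1)
     = 12/(15*16) * (18^2/3 + 24.5^2/4 + 31^2/3 + 46.5^2/5) - 3*16
     = 0.050000 * 1010.85 - 48
     = 2.542292.
Step 4: Ties present; correction factor C = 1 - 24/(15^3 - 15) = 0.992857. Corrected H = 2.542292 / 0.992857 = 2.560582.
Step 5: Under H0, H ~ chi^2(3); p-value = 0.464442.
Step 6: alpha = 0.05. fail to reject H0.

H = 2.5606, df = 3, p = 0.464442, fail to reject H0.


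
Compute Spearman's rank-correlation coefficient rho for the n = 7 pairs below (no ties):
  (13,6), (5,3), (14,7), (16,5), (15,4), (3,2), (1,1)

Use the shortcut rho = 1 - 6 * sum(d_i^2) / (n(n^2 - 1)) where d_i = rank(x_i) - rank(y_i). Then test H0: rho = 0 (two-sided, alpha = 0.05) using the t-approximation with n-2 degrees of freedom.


Step 1: Rank x and y separately (midranks; no ties here).
rank(x): 13->4, 5->3, 14->5, 16->7, 15->6, 3->2, 1->1
rank(y): 6->6, 3->3, 7->7, 5->5, 4->4, 2->2, 1->1
Step 2: d_i = R_x(i) - R_y(i); compute d_i^2.
  (4-6)^2=4, (3-3)^2=0, (5-7)^2=4, (7-5)^2=4, (6-4)^2=4, (2-2)^2=0, (1-1)^2=0
sum(d^2) = 16.
Step 3: rho = 1 - 6*16 / (7*(7^2 - 1)) = 1 - 96/336 = 0.714286.
Step 4: Under H0, t = rho * sqrt((n-2)/(1-rho^2)) = 2.2822 ~ t(5).
Step 5: Two-sided p-value from the t-distribution with 5 df = 0.071344.
Step 6: alpha = 0.05. fail to reject H0.

rho = 0.7143, p = 0.071344, fail to reject H0 at alpha = 0.05.


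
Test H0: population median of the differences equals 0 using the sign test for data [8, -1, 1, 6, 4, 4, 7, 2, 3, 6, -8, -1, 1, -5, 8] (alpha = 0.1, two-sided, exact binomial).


Step 1: Discard zero differences. Original n = 15; n_eff = number of nonzero differences = 15.
Nonzero differences (with sign): +8, -1, +1, +6, +4, +4, +7, +2, +3, +6, -8, -1, +1, -5, +8
Step 2: Count signs: positive = 11, negative = 4.
Step 3: Under H0: P(positive) = 0.5, so the number of positives S ~ Bin(15, 0.5).
Step 4: Two-sided exact p-value = sum of Bin(15,0.5) probabilities at or below the observed probability = 0.118469.
Step 5: alpha = 0.1. fail to reject H0.

n_eff = 15, pos = 11, neg = 4, p = 0.118469, fail to reject H0.


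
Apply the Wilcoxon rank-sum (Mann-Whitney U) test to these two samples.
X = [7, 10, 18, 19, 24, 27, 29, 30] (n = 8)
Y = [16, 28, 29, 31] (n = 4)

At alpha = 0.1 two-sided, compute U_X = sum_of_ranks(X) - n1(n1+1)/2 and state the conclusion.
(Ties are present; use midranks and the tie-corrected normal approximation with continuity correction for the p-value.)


Step 1: Combine and sort all 12 observations; assign midranks.
sorted (value, group): (7,X), (10,X), (16,Y), (18,X), (19,X), (24,X), (27,X), (28,Y), (29,X), (29,Y), (30,X), (31,Y)
ranks: 7->1, 10->2, 16->3, 18->4, 19->5, 24->6, 27->7, 28->8, 29->9.5, 29->9.5, 30->11, 31->12
Step 2: Rank sum for X: R1 = 1 + 2 + 4 + 5 + 6 + 7 + 9.5 + 11 = 45.5.
Step 3: U_X = R1 - n1(n1+1)/2 = 45.5 - 8*9/2 = 45.5 - 36 = 9.5.
       U_Y = n1*n2 - U_X = 32 - 9.5 = 22.5.
Step 4: Ties are present, so use the tie-corrected normal approximation (with continuity correction) for the p-value.
Step 5: p-value = 0.307332; compare to alpha = 0.1. fail to reject H0.

U_X = 9.5, p = 0.307332, fail to reject H0 at alpha = 0.1.


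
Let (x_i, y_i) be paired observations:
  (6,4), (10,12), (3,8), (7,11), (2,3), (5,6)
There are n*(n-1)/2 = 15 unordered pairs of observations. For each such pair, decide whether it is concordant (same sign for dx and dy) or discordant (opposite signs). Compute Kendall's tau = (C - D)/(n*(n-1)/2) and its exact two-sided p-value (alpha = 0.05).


Step 1: Enumerate the 15 unordered pairs (i,j) with i<j and classify each by sign(x_j-x_i) * sign(y_j-y_i).
  (1,2):dx=+4,dy=+8->C; (1,3):dx=-3,dy=+4->D; (1,4):dx=+1,dy=+7->C; (1,5):dx=-4,dy=-1->C
  (1,6):dx=-1,dy=+2->D; (2,3):dx=-7,dy=-4->C; (2,4):dx=-3,dy=-1->C; (2,5):dx=-8,dy=-9->C
  (2,6):dx=-5,dy=-6->C; (3,4):dx=+4,dy=+3->C; (3,5):dx=-1,dy=-5->C; (3,6):dx=+2,dy=-2->D
  (4,5):dx=-5,dy=-8->C; (4,6):dx=-2,dy=-5->C; (5,6):dx=+3,dy=+3->C
Step 2: C = 12, D = 3, total pairs = 15.
Step 3: tau = (C - D)/(n(n-1)/2) = (12 - 3)/15 = 0.600000.
Step 4: Exact two-sided p-value (enumerate n! = 720 permutations of y under H0): p = 0.136111.
Step 5: alpha = 0.05. fail to reject H0.

tau_b = 0.6000 (C=12, D=3), p = 0.136111, fail to reject H0.


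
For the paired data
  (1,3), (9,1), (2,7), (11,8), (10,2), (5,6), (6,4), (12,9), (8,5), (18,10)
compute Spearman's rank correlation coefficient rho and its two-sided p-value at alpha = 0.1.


Step 1: Rank x and y separately (midranks; no ties here).
rank(x): 1->1, 9->6, 2->2, 11->8, 10->7, 5->3, 6->4, 12->9, 8->5, 18->10
rank(y): 3->3, 1->1, 7->7, 8->8, 2->2, 6->6, 4->4, 9->9, 5->5, 10->10
Step 2: d_i = R_x(i) - R_y(i); compute d_i^2.
  (1-3)^2=4, (6-1)^2=25, (2-7)^2=25, (8-8)^2=0, (7-2)^2=25, (3-6)^2=9, (4-4)^2=0, (9-9)^2=0, (5-5)^2=0, (10-10)^2=0
sum(d^2) = 88.
Step 3: rho = 1 - 6*88 / (10*(10^2 - 1)) = 1 - 528/990 = 0.466667.
Step 4: Under H0, t = rho * sqrt((n-2)/(1-rho^2)) = 1.4924 ~ t(8).
Step 5: Two-sided p-value from the t-distribution with 8 df = 0.173939.
Step 6: alpha = 0.1. fail to reject H0.

rho = 0.4667, p = 0.173939, fail to reject H0 at alpha = 0.1.


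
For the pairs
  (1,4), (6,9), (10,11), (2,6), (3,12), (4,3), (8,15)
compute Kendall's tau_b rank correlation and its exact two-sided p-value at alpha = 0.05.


Step 1: Enumerate the 21 unordered pairs (i,j) with i<j and classify each by sign(x_j-x_i) * sign(y_j-y_i).
  (1,2):dx=+5,dy=+5->C; (1,3):dx=+9,dy=+7->C; (1,4):dx=+1,dy=+2->C; (1,5):dx=+2,dy=+8->C
  (1,6):dx=+3,dy=-1->D; (1,7):dx=+7,dy=+11->C; (2,3):dx=+4,dy=+2->C; (2,4):dx=-4,dy=-3->C
  (2,5):dx=-3,dy=+3->D; (2,6):dx=-2,dy=-6->C; (2,7):dx=+2,dy=+6->C; (3,4):dx=-8,dy=-5->C
  (3,5):dx=-7,dy=+1->D; (3,6):dx=-6,dy=-8->C; (3,7):dx=-2,dy=+4->D; (4,5):dx=+1,dy=+6->C
  (4,6):dx=+2,dy=-3->D; (4,7):dx=+6,dy=+9->C; (5,6):dx=+1,dy=-9->D; (5,7):dx=+5,dy=+3->C
  (6,7):dx=+4,dy=+12->C
Step 2: C = 15, D = 6, total pairs = 21.
Step 3: tau = (C - D)/(n(n-1)/2) = (15 - 6)/21 = 0.428571.
Step 4: Exact two-sided p-value (enumerate n! = 5040 permutations of y under H0): p = 0.238889.
Step 5: alpha = 0.05. fail to reject H0.

tau_b = 0.4286 (C=15, D=6), p = 0.238889, fail to reject H0.


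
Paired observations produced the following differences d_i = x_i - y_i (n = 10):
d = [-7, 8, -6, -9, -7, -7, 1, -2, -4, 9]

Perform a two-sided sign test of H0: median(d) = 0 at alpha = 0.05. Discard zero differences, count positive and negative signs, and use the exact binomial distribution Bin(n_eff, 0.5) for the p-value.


Step 1: Discard zero differences. Original n = 10; n_eff = number of nonzero differences = 10.
Nonzero differences (with sign): -7, +8, -6, -9, -7, -7, +1, -2, -4, +9
Step 2: Count signs: positive = 3, negative = 7.
Step 3: Under H0: P(positive) = 0.5, so the number of positives S ~ Bin(10, 0.5).
Step 4: Two-sided exact p-value = sum of Bin(10,0.5) probabilities at or below the observed probability = 0.343750.
Step 5: alpha = 0.05. fail to reject H0.

n_eff = 10, pos = 3, neg = 7, p = 0.343750, fail to reject H0.
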